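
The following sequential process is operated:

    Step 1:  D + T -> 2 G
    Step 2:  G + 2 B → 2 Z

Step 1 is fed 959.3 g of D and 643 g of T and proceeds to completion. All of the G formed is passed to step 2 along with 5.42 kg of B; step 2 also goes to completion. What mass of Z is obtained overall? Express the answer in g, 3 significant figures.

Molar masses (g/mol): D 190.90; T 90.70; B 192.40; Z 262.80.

Step 1:
n(D) = 959.3 / 190.90 = 5.025 mol
n(T) = 643.0 / 90.70 = 7.089 mol
n/ν for D = 5.025/1 = 5.025
n/ν for T = 7.089/1 = 7.089
Smallest n/ν is D → limiting reagent.
n(G) produced = (2/1) × 5.025 = 10.05 mol
Step 2:
n(G) available = 10.05 mol
n(B) = 5.420×1000 / 192.40 = 28.17 mol
n/ν for G = 10.05/1 = 10.05
n/ν for B = 28.17/2 = 14.09
Smallest n/ν is G → limiting reagent.
n(Z) = (2/1) × 10.05 = 20.10 mol
mass = 20.10 × 262.80 = 5282 g

5280 g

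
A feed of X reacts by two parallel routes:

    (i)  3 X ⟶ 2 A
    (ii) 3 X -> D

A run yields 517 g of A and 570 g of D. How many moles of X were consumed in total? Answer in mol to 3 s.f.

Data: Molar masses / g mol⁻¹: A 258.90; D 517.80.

6.30 mol

n(A) = 517 / 258.90 = 1.997 mol
n(D) = 570 / 517.80 = 1.101 mol
n(X) via (i) = (3/2)×1.997 = 2.996 mol
n(X) via (ii) = (3/1)×1.101 = 3.303 mol
total n(X) = 2.996 + 3.303 = 6.299 mol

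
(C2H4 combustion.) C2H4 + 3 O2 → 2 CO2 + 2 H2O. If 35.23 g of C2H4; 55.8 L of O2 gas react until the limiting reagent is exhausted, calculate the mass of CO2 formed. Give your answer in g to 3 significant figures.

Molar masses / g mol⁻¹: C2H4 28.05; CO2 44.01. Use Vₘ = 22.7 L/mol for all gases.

72.1 g

n(C2H4) = 35.23 / 28.05 = 1.256 mol
n(O2) = 55.80 / 22.7 = 2.458 mol
n/ν → C2H4: 1.256, O2: 0.8193; O2 is limiting.
n(CO2) = (2/3) × 2.458 = 1.639 mol
mass = 1.639 × 44.01 = 72.13 g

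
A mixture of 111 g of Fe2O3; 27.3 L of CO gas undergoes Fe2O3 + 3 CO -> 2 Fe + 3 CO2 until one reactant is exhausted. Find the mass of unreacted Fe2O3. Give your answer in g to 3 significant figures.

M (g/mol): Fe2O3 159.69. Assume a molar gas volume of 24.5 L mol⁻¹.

51.7 g

n(Fe2O3) = 111.0 / 159.69 = 0.6951 mol
n(CO) = 27.30 / 24.5 = 1.114 mol
n/ν → Fe2O3: 0.6951, CO: 0.3713; CO is limiting.
Fe2O3 consumed = (1/3) × 1.114 = 0.3713 mol
Fe2O3 remaining = 0.6951 − 0.3713 = 0.3238 mol
mass = 0.3238 × 159.69 = 51.71 g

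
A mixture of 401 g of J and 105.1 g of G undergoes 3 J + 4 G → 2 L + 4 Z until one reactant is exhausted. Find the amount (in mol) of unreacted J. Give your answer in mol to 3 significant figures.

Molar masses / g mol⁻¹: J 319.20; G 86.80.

n(J) = 401.0 / 319.20 = 1.256 mol
n(G) = 105.1 / 86.80 = 1.211 mol
n/ν for J = 1.256/3 = 0.4187
n/ν for G = 1.211/4 = 0.3028
Smallest n/ν is G → limiting reagent.
J consumed = (3/4) × 1.211 = 0.9083 mol
J remaining = 1.256 − 0.9083 = 0.3477 mol

0.348 mol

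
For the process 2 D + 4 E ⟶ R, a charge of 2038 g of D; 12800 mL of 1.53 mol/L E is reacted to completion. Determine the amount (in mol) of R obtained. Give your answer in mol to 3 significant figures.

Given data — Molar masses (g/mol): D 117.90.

4.90 mol

n(D) = 2038 / 117.90 = 17.29 mol
n(E) = 1.53 × 12800/1000 = 19.58 mol
n/ν for D = 17.29/2 = 8.645
n/ν for E = 19.58/4 = 4.895
Smallest n/ν is E → limiting reagent.
n(R) = (1/4) × 19.58 = 4.895 mol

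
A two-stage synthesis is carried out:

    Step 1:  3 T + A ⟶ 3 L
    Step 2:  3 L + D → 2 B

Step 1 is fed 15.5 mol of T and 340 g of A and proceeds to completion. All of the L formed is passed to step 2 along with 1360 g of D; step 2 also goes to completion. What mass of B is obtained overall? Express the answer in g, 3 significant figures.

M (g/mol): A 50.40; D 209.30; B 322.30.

3330 g

Step 1:
n(T) = 15.50 mol
n(A) = 340.0 / 50.40 = 6.746 mol
n/ν for T = 15.50/3 = 5.167
n/ν for A = 6.746/1 = 6.746
Smallest n/ν is T → limiting reagent.
n(L) produced = (3/3) × 15.50 = 15.50 mol
Step 2:
n(L) available = 15.50 mol
n(D) = 1360 / 209.30 = 6.498 mol
n/ν for L = 15.50/3 = 5.167
n/ν for D = 6.498/1 = 6.498
Smallest n/ν is L → limiting reagent.
n(B) = (2/3) × 15.50 = 10.33 mol
mass = 10.33 × 322.30 = 3329 g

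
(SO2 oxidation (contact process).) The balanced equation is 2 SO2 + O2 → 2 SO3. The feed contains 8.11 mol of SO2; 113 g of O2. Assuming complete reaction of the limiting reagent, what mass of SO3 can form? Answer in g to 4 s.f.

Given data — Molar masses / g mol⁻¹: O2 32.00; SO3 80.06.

n(SO2) = 8.110 mol
n(O2) = 113.0 / 32.00 = 3.531 mol
n/ν for SO2 = 8.110/2 = 4.055
n/ν for O2 = 3.531/1 = 3.531
Smallest n/ν is O2 → limiting reagent.
n(SO3) = (2/1) × 3.531 = 7.062 mol
mass = 7.062 × 80.06 = 565.4 g

565.4 g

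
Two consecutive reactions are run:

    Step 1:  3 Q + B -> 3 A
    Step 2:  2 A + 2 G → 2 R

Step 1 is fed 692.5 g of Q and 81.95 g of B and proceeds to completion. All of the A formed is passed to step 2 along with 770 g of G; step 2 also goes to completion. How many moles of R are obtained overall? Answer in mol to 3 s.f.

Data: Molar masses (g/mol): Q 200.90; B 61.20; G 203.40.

Step 1:
n(Q) = 692.5 / 200.90 = 3.447 mol
n(B) = 81.95 / 61.20 = 1.339 mol
n/ν for Q = 3.447/3 = 1.149
n/ν for B = 1.339/1 = 1.339
Smallest n/ν is Q → limiting reagent.
n(A) produced = (3/3) × 3.447 = 3.447 mol
Step 2:
n(A) available = 3.447 mol
n(G) = 770.0 / 203.40 = 3.786 mol
n/ν for A = 3.447/2 = 1.724
n/ν for G = 3.786/2 = 1.893
Smallest n/ν is A → limiting reagent.
n(R) = (2/2) × 3.447 = 3.447 mol

3.45 mol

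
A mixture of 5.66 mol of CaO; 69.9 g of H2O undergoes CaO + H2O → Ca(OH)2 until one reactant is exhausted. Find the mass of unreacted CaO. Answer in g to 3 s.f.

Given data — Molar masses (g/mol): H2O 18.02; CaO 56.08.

n(CaO) = 5.660 mol
n(H2O) = 69.90 / 18.02 = 3.879 mol
n/ν for CaO = 5.660/1 = 5.660
n/ν for H2O = 3.879/1 = 3.879
Smallest n/ν is H2O → limiting reagent.
CaO consumed = (1/1) × 3.879 = 3.879 mol
CaO remaining = 5.660 − 3.879 = 1.781 mol
mass = 1.781 × 56.08 = 99.88 g

99.9 g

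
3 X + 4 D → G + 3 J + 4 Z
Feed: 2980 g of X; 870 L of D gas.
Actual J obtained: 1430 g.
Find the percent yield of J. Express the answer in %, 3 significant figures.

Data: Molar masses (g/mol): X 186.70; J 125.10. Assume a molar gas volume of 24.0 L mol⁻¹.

n(X) = 2980 / 186.70 = 15.96 mol
n(D) = 870.0 / 24.0 = 36.25 mol
n/ν for X = 15.96/3 = 5.320
n/ν for D = 36.25/4 = 9.063
Smallest n/ν is X → limiting reagent.
theoretical n(J) = (3/3) × 15.96 = 15.96 mol → 1997 g
% yield = 1430 / 1997 × 100 = 71.61 %

71.6 %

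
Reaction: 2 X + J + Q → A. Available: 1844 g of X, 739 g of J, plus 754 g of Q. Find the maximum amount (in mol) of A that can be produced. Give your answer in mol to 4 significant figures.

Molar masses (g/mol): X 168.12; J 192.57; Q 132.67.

n(X) = 1844 / 168.12 = 10.97 mol
n(J) = 739.0 / 192.57 = 3.838 mol
n(Q) = 754.0 / 132.67 = 5.683 mol
n/ν → X: 5.485, J: 3.838, Q: 5.683; J is limiting.
n(A) = (1/1) × 3.838 = 3.838 mol

3.838 mol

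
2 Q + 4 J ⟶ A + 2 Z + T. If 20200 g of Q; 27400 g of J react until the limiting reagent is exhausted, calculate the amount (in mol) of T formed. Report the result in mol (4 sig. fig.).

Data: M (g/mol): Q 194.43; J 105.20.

n(Q) = 20200 / 194.43 = 103.9 mol
n(J) = 27400 / 105.20 = 260.5 mol
n/ν for Q = 103.9/2 = 51.95
n/ν for J = 260.5/4 = 65.13
Smallest n/ν is Q → limiting reagent.
n(T) = (1/2) × 103.9 = 51.95 mol

51.95 mol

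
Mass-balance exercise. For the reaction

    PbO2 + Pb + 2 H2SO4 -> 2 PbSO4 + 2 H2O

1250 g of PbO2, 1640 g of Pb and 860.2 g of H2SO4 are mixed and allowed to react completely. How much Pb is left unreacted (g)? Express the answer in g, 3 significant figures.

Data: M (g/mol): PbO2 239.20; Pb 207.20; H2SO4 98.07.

731 g

n(PbO2) = 1250 / 239.20 = 5.226 mol
n(Pb) = 1640 / 207.20 = 7.915 mol
n(H2SO4) = 860.2 / 98.07 = 8.771 mol
n/ν for PbO2 = 5.226/1 = 5.226
n/ν for Pb = 7.915/1 = 7.915
n/ν for H2SO4 = 8.771/2 = 4.386
Smallest n/ν is H2SO4 → limiting reagent.
Pb consumed = (1/2) × 8.771 = 4.386 mol
Pb remaining = 7.915 − 4.386 = 3.529 mol
mass = 3.529 × 207.20 = 731.2 g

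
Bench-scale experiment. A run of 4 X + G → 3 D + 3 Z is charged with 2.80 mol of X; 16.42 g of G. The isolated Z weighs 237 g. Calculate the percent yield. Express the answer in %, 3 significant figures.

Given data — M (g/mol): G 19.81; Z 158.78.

n(X) = 2.800 mol
n(G) = 16.42 / 19.81 = 0.8289 mol
n/ν for X = 2.800/4 = 0.7000
n/ν for G = 0.8289/1 = 0.8289
Smallest n/ν is X → limiting reagent.
theoretical n(Z) = (3/4) × 2.800 = 2.100 mol → 333.4 g
% yield = 237 / 333.4 × 100 = 71.09 %

71.1 %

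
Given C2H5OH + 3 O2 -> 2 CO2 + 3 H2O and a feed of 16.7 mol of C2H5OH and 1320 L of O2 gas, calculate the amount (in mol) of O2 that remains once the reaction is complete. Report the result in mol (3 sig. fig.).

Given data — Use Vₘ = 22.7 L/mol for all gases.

8.05 mol

n(C2H5OH) = 16.70 mol
n(O2) = 1320 / 22.7 = 58.15 mol
n/ν for C2H5OH = 16.70/1 = 16.70
n/ν for O2 = 58.15/3 = 19.38
Smallest n/ν is C2H5OH → limiting reagent.
O2 consumed = (3/1) × 16.70 = 50.10 mol
O2 remaining = 58.15 − 50.10 = 8.050 mol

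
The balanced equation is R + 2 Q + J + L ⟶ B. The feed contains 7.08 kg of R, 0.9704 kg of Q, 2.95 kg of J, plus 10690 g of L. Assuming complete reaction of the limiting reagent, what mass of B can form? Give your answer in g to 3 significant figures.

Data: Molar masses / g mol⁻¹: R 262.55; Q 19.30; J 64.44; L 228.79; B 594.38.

14900 g

n(R) = 7.080×1000 / 262.55 = 26.97 mol
n(Q) = 0.9704×1000 / 19.30 = 50.28 mol
n(J) = 2.950×1000 / 64.44 = 45.78 mol
n(L) = 10690 / 228.79 = 46.72 mol
n/ν for R = 26.97/1 = 26.97
n/ν for Q = 50.28/2 = 25.14
n/ν for J = 45.78/1 = 45.78
n/ν for L = 46.72/1 = 46.72
Smallest n/ν is Q → limiting reagent.
n(B) = (1/2) × 50.28 = 25.14 mol
mass = 25.14 × 594.38 = 14940 g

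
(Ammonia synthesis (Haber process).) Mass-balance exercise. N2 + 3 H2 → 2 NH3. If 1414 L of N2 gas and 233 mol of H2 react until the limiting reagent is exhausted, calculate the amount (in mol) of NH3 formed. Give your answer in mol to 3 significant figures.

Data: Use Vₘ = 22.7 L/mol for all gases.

n(N2) = 1414 / 22.7 = 62.29 mol
n(H2) = 233.0 mol
n/ν for N2 = 62.29/1 = 62.29
n/ν for H2 = 233.0/3 = 77.67
Smallest n/ν is N2 → limiting reagent.
n(NH3) = (2/1) × 62.29 = 124.6 mol

125 mol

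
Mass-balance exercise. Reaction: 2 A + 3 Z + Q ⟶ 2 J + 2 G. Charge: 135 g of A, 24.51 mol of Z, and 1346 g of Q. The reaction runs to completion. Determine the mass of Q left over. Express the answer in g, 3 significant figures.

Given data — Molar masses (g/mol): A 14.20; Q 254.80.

n(A) = 135.0 / 14.20 = 9.507 mol
n(Z) = 24.51 mol
n(Q) = 1346 / 254.80 = 5.283 mol
n/ν for A = 9.507/2 = 4.754
n/ν for Z = 24.51/3 = 8.170
n/ν for Q = 5.283/1 = 5.283
Smallest n/ν is A → limiting reagent.
Q consumed = (1/2) × 9.507 = 4.754 mol
Q remaining = 5.283 − 4.754 = 0.5290 mol
mass = 0.5290 × 254.80 = 134.8 g

135 g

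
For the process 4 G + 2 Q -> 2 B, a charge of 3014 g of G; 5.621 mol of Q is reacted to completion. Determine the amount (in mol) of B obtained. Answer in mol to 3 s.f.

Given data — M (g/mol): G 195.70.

n(G) = 3014 / 195.70 = 15.40 mol
n(Q) = 5.621 mol
n/ν for G = 15.40/4 = 3.850
n/ν for Q = 5.621/2 = 2.811
Smallest n/ν is Q → limiting reagent.
n(B) = (2/2) × 5.621 = 5.621 mol

5.62 mol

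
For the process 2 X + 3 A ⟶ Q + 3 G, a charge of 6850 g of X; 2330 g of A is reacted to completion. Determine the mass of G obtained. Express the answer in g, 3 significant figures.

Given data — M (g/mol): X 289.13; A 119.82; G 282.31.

n(X) = 6850 / 289.13 = 23.69 mol
n(A) = 2330 / 119.82 = 19.45 mol
n/ν for X = 23.69/2 = 11.85
n/ν for A = 19.45/3 = 6.483
Smallest n/ν is A → limiting reagent.
n(G) = (3/3) × 19.45 = 19.45 mol
mass = 19.45 × 282.31 = 5491 g

5490 g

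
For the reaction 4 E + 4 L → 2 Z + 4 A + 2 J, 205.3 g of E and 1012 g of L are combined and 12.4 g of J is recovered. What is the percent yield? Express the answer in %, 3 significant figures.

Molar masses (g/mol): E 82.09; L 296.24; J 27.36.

36.2 %

n(E) = 205.3 / 82.09 = 2.501 mol
n(L) = 1012 / 296.24 = 3.416 mol
n/ν for E = 2.501/4 = 0.6253
n/ν for L = 3.416/4 = 0.8540
Smallest n/ν is E → limiting reagent.
theoretical n(J) = (2/4) × 2.501 = 1.251 mol → 34.23 g
% yield = 12.4 / 34.23 × 100 = 36.23 %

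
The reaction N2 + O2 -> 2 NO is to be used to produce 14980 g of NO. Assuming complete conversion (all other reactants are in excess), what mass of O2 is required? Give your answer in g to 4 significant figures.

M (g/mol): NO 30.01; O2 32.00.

n(NO) = 14980 / 30.01 = 499.2 mol
n(O2) = (1/2) × 499.2 = 249.6 mol
mass = 249.6 × 32.00 = 7987 g

7987 g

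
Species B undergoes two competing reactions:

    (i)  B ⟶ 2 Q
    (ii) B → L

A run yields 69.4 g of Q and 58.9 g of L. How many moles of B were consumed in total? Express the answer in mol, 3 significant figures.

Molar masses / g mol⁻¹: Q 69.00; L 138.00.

n(Q) = 69.4 / 69.00 = 1.006 mol
n(L) = 58.9 / 138.00 = 0.4268 mol
n(B) via (i) = (1/2)×1.006 = 0.5030 mol
n(B) via (ii) = (1/1)×0.4268 = 0.4268 mol
total n(B) = 0.5030 + 0.4268 = 0.9298 mol

0.930 mol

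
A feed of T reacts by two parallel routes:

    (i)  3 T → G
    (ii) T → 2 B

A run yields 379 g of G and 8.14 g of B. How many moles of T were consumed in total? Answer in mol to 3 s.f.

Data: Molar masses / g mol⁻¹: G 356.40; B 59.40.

n(G) = 379 / 356.40 = 1.063 mol
n(B) = 8.14 / 59.40 = 0.1370 mol
n(T) via (i) = (3/1)×1.063 = 3.189 mol
n(T) via (ii) = (1/2)×0.1370 = 0.06850 mol
total n(T) = 3.189 + 0.06850 = 3.258 mol

3.26 mol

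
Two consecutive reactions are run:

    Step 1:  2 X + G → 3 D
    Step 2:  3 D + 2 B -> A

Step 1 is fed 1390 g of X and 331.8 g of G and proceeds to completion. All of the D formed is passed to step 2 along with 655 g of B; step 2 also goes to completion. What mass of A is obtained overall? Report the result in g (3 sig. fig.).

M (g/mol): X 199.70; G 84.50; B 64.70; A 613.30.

Step 1:
n(X) = 1390 / 199.70 = 6.960 mol
n(G) = 331.8 / 84.50 = 3.927 mol
n/ν for X = 6.960/2 = 3.480
n/ν for G = 3.927/1 = 3.927
Smallest n/ν is X → limiting reagent.
n(D) produced = (3/2) × 6.960 = 10.44 mol
Step 2:
n(D) available = 10.44 mol
n(B) = 655.0 / 64.70 = 10.12 mol
n/ν for D = 10.44/3 = 3.480
n/ν for B = 10.12/2 = 5.060
Smallest n/ν is D → limiting reagent.
n(A) = (1/3) × 10.44 = 3.480 mol
mass = 3.480 × 613.30 = 2134 g

2130 g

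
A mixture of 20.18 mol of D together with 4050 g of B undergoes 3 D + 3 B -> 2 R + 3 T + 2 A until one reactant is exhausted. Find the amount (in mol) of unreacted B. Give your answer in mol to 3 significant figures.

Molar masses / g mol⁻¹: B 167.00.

4.07 mol

n(D) = 20.18 mol
n(B) = 4050 / 167.00 = 24.25 mol
n/ν for D = 20.18/3 = 6.727
n/ν for B = 24.25/3 = 8.083
Smallest n/ν is D → limiting reagent.
B consumed = (3/3) × 20.18 = 20.18 mol
B remaining = 24.25 − 20.18 = 4.070 mol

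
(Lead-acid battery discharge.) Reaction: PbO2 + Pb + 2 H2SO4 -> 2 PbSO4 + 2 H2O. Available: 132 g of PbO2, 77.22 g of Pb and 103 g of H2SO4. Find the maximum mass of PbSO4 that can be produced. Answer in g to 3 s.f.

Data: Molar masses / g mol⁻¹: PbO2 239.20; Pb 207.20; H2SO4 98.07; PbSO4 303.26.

n(PbO2) = 132.0 / 239.20 = 0.5518 mol
n(Pb) = 77.22 / 207.20 = 0.3727 mol
n(H2SO4) = 103.0 / 98.07 = 1.050 mol
n/ν → PbO2: 0.5518, Pb: 0.3727, H2SO4: 0.5250; Pb is limiting.
n(PbSO4) = (2/1) × 0.3727 = 0.7454 mol
mass = 0.7454 × 303.26 = 226.1 g

226 g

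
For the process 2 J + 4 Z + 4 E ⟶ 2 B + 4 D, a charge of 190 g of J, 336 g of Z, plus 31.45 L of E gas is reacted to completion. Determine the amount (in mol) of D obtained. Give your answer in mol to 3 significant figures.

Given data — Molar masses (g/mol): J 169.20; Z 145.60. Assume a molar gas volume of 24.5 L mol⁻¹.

1.28 mol

n(J) = 190.0 / 169.20 = 1.123 mol
n(Z) = 336.0 / 145.60 = 2.308 mol
n(E) = 31.45 / 24.5 = 1.284 mol
n/ν for J = 1.123/2 = 0.5615
n/ν for Z = 2.308/4 = 0.5770
n/ν for E = 1.284/4 = 0.3210
Smallest n/ν is E → limiting reagent.
n(D) = (4/4) × 1.284 = 1.284 mol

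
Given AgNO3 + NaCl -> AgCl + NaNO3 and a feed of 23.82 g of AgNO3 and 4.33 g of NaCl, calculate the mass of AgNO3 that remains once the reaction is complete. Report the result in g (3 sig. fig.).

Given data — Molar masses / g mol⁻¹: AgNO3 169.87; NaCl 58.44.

n(AgNO3) = 23.82 / 169.87 = 0.1402 mol
n(NaCl) = 4.330 / 58.44 = 0.07409 mol
n/ν → AgNO3: 0.1402, NaCl: 0.07409; NaCl is limiting.
AgNO3 consumed = (1/1) × 0.07409 = 0.07409 mol
AgNO3 remaining = 0.1402 − 0.07409 = 0.06611 mol
mass = 0.06611 × 169.87 = 11.23 g

11.2 g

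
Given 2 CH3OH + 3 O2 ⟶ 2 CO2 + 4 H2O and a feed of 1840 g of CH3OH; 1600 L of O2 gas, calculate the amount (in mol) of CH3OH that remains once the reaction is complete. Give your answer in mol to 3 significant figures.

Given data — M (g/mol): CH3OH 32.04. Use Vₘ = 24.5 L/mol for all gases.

13.9 mol

n(CH3OH) = 1840 / 32.04 = 57.43 mol
n(O2) = 1600 / 24.5 = 65.31 mol
n/ν → CH3OH: 28.72, O2: 21.77; O2 is limiting.
CH3OH consumed = (2/3) × 65.31 = 43.54 mol
CH3OH remaining = 57.43 − 43.54 = 13.89 mol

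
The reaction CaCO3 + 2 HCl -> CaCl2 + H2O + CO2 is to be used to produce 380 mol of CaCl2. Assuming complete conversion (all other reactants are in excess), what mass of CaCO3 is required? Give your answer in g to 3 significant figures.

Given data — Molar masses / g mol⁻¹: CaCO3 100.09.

n(CaCl2) = 380.0 mol
n(CaCO3) = (1/1) × 380.0 = 380.0 mol
mass = 380.0 × 100.09 = 38030 g

38000 g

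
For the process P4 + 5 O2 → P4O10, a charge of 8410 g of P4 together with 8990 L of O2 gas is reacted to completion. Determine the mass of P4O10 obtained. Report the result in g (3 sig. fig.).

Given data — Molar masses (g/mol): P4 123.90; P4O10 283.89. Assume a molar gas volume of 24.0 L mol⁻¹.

n(P4) = 8410 / 123.90 = 67.88 mol
n(O2) = 8990 / 24.0 = 374.6 mol
n/ν for P4 = 67.88/1 = 67.88
n/ν for O2 = 374.6/5 = 74.92
Smallest n/ν is P4 → limiting reagent.
n(P4O10) = (1/1) × 67.88 = 67.88 mol
mass = 67.88 × 283.89 = 19270 g

19300 g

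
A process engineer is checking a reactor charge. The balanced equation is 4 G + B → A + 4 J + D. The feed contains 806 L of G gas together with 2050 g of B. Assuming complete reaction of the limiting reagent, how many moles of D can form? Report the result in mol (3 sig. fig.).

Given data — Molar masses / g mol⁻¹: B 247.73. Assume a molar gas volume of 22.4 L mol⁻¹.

n(G) = 806.0 / 22.4 = 35.98 mol
n(B) = 2050 / 247.73 = 8.275 mol
n/ν for G = 35.98/4 = 8.995
n/ν for B = 8.275/1 = 8.275
Smallest n/ν is B → limiting reagent.
n(D) = (1/1) × 8.275 = 8.275 mol

8.28 mol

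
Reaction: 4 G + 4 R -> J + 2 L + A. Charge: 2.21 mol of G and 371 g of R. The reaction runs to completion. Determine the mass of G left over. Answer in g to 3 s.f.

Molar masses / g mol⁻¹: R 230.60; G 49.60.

n(G) = 2.210 mol
n(R) = 371.0 / 230.60 = 1.609 mol
n/ν → G: 0.5525, R: 0.4023; R is limiting.
G consumed = (4/4) × 1.609 = 1.609 mol
G remaining = 2.210 − 1.609 = 0.6010 mol
mass = 0.6010 × 49.60 = 29.81 g

29.8 g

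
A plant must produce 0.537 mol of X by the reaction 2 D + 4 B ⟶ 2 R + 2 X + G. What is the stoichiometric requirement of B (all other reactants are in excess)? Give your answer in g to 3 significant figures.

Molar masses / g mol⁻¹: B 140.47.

n(X) = 0.5370 mol
n(B) = (4/2) × 0.5370 = 1.074 mol
mass = 1.074 × 140.47 = 150.9 g

151 g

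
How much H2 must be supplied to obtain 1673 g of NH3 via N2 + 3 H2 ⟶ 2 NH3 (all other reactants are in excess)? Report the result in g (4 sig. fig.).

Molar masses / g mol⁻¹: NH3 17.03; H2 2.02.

297.7 g

n(NH3) = 1673 / 17.03 = 98.24 mol
n(H2) = (3/2) × 98.24 = 147.4 mol
mass = 147.4 × 2.02 = 297.7 g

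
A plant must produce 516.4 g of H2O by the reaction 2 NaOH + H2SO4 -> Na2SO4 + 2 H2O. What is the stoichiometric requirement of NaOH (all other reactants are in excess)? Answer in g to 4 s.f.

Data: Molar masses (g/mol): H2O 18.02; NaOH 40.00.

1146 g

n(H2O) = 516.4 / 18.02 = 28.66 mol
n(NaOH) = (2/2) × 28.66 = 28.66 mol
mass = 28.66 × 40.00 = 1146 g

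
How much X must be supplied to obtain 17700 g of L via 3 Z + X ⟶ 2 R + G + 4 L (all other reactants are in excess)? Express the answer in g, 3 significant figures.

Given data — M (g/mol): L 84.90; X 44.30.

n(L) = 17700 / 84.90 = 208.5 mol
n(X) = (1/4) × 208.5 = 52.13 mol
mass = 52.13 × 44.30 = 2309 g

2310 g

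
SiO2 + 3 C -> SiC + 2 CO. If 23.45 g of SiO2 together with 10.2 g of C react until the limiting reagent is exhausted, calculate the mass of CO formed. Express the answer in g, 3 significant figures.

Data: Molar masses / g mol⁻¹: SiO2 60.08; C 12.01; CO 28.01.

n(SiO2) = 23.45 / 60.08 = 0.3903 mol
n(C) = 10.20 / 12.01 = 0.8493 mol
n/ν for SiO2 = 0.3903/1 = 0.3903
n/ν for C = 0.8493/3 = 0.2831
Smallest n/ν is C → limiting reagent.
n(CO) = (2/3) × 0.8493 = 0.5662 mol
mass = 0.5662 × 28.01 = 15.86 g

15.9 g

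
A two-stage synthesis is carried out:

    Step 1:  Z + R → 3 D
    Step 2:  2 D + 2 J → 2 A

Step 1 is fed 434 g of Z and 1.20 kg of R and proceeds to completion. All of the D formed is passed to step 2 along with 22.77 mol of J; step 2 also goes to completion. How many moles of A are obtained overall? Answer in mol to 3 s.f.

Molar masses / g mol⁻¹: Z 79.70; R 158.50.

Step 1:
n(Z) = 434.0 / 79.70 = 5.445 mol
n(R) = 1.200×1000 / 158.50 = 7.571 mol
n/ν → Z: 5.445, R: 7.571; Z is limiting.
n(D) produced = (3/1) × 5.445 = 16.34 mol
Step 2:
n(D) available = 16.34 mol
n(J) = 22.77 mol
n/ν → D: 8.170, J: 11.39; D is limiting.
n(A) = (2/2) × 16.34 = 16.34 mol

16.3 mol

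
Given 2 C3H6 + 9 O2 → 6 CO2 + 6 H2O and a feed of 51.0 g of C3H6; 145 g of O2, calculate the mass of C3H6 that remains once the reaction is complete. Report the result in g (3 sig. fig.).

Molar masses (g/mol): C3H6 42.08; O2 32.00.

n(C3H6) = 51.00 / 42.08 = 1.212 mol
n(O2) = 145.0 / 32.00 = 4.531 mol
n/ν for C3H6 = 1.212/2 = 0.6060
n/ν for O2 = 4.531/9 = 0.5034
Smallest n/ν is O2 → limiting reagent.
C3H6 consumed = (2/9) × 4.531 = 1.007 mol
C3H6 remaining = 1.212 − 1.007 = 0.2050 mol
mass = 0.2050 × 42.08 = 8.626 g

8.63 g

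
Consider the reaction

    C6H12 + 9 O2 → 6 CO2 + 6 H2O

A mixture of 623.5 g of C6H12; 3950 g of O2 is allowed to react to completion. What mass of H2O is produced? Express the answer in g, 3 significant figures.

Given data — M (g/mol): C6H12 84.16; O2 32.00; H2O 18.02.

n(C6H12) = 623.5 / 84.16 = 7.409 mol
n(O2) = 3950 / 32.00 = 123.4 mol
n/ν for C6H12 = 7.409/1 = 7.409
n/ν for O2 = 123.4/9 = 13.71
Smallest n/ν is C6H12 → limiting reagent.
n(H2O) = (6/1) × 7.409 = 44.45 mol
mass = 44.45 × 18.02 = 801.0 g

801 g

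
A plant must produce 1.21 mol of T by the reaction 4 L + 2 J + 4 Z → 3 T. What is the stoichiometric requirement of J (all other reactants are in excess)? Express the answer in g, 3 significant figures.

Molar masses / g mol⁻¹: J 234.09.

189 g

n(T) = 1.210 mol
n(J) = (2/3) × 1.210 = 0.8067 mol
mass = 0.8067 × 234.09 = 188.8 g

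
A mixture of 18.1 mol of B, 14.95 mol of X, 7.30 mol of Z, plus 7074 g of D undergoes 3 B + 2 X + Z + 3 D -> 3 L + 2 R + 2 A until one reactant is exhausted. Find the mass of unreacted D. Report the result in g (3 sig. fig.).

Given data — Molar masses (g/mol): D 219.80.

3100 g

n(B) = 18.10 mol
n(X) = 14.95 mol
n(Z) = 7.300 mol
n(D) = 7074 / 219.80 = 32.18 mol
n/ν for B = 18.10/3 = 6.033
n/ν for X = 14.95/2 = 7.475
n/ν for Z = 7.300/1 = 7.300
n/ν for D = 32.18/3 = 10.73
Smallest n/ν is B → limiting reagent.
D consumed = (3/3) × 18.10 = 18.10 mol
D remaining = 32.18 − 18.10 = 14.08 mol
mass = 14.08 × 219.80 = 3095 g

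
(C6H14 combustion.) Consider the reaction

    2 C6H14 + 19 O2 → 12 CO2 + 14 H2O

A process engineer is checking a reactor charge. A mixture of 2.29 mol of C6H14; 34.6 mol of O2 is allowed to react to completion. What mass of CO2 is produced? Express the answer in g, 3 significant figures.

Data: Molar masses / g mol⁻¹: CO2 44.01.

n(C6H14) = 2.290 mol
n(O2) = 34.60 mol
n/ν for C6H14 = 2.290/2 = 1.145
n/ν for O2 = 34.60/19 = 1.821
Smallest n/ν is C6H14 → limiting reagent.
n(CO2) = (12/2) × 2.290 = 13.74 mol
mass = 13.74 × 44.01 = 604.7 g

605 g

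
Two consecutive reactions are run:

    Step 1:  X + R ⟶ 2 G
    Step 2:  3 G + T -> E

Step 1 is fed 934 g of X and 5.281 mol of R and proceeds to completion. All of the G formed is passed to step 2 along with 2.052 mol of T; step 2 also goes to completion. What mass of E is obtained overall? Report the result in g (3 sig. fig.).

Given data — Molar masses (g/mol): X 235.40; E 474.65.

974 g

Step 1:
n(X) = 934.0 / 235.40 = 3.968 mol
n(R) = 5.281 mol
n/ν for X = 3.968/1 = 3.968
n/ν for R = 5.281/1 = 5.281
Smallest n/ν is X → limiting reagent.
n(G) produced = (2/1) × 3.968 = 7.936 mol
Step 2:
n(G) available = 7.936 mol
n(T) = 2.052 mol
n/ν for G = 7.936/3 = 2.645
n/ν for T = 2.052/1 = 2.052
Smallest n/ν is T → limiting reagent.
n(E) = (1/1) × 2.052 = 2.052 mol
mass = 2.052 × 474.65 = 974.0 g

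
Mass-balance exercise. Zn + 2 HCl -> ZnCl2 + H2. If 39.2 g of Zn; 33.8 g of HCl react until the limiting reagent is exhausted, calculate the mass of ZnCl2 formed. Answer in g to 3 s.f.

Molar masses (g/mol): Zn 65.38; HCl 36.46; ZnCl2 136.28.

n(Zn) = 39.20 / 65.38 = 0.5996 mol
n(HCl) = 33.80 / 36.46 = 0.9270 mol
n/ν → Zn: 0.5996, HCl: 0.4635; HCl is limiting.
n(ZnCl2) = (1/2) × 0.9270 = 0.4635 mol
mass = 0.4635 × 136.28 = 63.17 g

63.2 g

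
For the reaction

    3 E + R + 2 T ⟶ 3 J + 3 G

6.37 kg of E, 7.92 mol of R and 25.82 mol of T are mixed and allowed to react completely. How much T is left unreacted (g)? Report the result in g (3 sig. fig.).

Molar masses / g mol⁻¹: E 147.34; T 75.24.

n(E) = 6.370×1000 / 147.34 = 43.23 mol
n(R) = 7.920 mol
n(T) = 25.82 mol
n/ν → E: 14.41, R: 7.920, T: 12.91; R is limiting.
T consumed = (2/1) × 7.920 = 15.84 mol
T remaining = 25.82 − 15.84 = 9.980 mol
mass = 9.980 × 75.24 = 750.9 g

751 g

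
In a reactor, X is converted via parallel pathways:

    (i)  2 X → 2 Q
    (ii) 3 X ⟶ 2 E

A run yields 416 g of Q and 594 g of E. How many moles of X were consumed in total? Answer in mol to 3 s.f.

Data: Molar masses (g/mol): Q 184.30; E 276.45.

n(Q) = 416 / 184.30 = 2.257 mol
n(E) = 594 / 276.45 = 2.149 mol
n(X) via (i) = (2/2)×2.257 = 2.257 mol
n(X) via (ii) = (3/2)×2.149 = 3.224 mol
total n(X) = 2.257 + 3.224 = 5.481 mol

5.48 mol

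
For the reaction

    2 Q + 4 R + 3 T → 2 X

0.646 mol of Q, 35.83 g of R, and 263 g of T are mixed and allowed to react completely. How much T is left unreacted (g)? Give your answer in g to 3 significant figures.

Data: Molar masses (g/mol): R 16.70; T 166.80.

101 g

n(Q) = 0.6460 mol
n(R) = 35.83 / 16.70 = 2.146 mol
n(T) = 263.0 / 166.80 = 1.577 mol
n/ν → Q: 0.3230, R: 0.5365, T: 0.5257; Q is limiting.
T consumed = (3/2) × 0.6460 = 0.9690 mol
T remaining = 1.577 − 0.9690 = 0.6080 mol
mass = 0.6080 × 166.80 = 101.4 g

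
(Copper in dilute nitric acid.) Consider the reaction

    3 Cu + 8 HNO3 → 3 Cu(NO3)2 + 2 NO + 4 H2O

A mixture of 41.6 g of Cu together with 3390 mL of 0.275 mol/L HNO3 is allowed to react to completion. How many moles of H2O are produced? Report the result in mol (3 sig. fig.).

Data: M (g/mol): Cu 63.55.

0.466 mol

n(Cu) = 41.60 / 63.55 = 0.6546 mol
n(HNO3) = 0.275 × 3390/1000 = 0.9323 mol
n/ν → Cu: 0.2182, HNO3: 0.1165; HNO3 is limiting.
n(H2O) = (4/8) × 0.9323 = 0.4662 mol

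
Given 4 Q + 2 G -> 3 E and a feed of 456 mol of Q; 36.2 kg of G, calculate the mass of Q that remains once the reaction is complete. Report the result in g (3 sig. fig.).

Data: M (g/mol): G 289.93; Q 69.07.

14200 g

n(Q) = 456.0 mol
n(G) = 36.20×1000 / 289.93 = 124.9 mol
n/ν for Q = 456.0/4 = 114.0
n/ν for G = 124.9/2 = 62.45
Smallest n/ν is G → limiting reagent.
Q consumed = (4/2) × 124.9 = 249.8 mol
Q remaining = 456.0 − 249.8 = 206.2 mol
mass = 206.2 × 69.07 = 14240 g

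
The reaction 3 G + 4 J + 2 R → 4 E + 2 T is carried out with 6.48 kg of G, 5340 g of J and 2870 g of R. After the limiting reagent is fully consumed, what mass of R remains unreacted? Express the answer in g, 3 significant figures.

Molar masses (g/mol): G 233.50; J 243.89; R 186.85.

n(G) = 6.480×1000 / 233.50 = 27.75 mol
n(J) = 5340 / 243.89 = 21.90 mol
n(R) = 2870 / 186.85 = 15.36 mol
n/ν → G: 9.250, J: 5.475, R: 7.680; J is limiting.
R consumed = (2/4) × 21.90 = 10.95 mol
R remaining = 15.36 − 10.95 = 4.410 mol
mass = 4.410 × 186.85 = 824.0 g

824 g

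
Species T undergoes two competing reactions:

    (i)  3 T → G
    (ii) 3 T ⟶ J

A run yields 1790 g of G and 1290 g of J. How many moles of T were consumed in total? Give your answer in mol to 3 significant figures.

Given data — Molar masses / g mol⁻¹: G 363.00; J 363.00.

n(G) = 1790 / 363.00 = 4.931 mol
n(J) = 1290 / 363.00 = 3.554 mol
n(T) via (i) = (3/1)×4.931 = 14.79 mol
n(T) via (ii) = (3/1)×3.554 = 10.66 mol
total n(T) = 14.79 + 10.66 = 25.45 mol

25.5 mol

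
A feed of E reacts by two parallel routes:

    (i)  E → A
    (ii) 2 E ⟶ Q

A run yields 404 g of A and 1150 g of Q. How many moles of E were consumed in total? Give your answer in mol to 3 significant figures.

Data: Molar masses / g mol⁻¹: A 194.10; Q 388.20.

8.01 mol

n(A) = 404 / 194.10 = 2.081 mol
n(Q) = 1150 / 388.20 = 2.962 mol
n(E) via (i) = (1/1)×2.081 = 2.081 mol
n(E) via (ii) = (2/1)×2.962 = 5.924 mol
total n(E) = 2.081 + 5.924 = 8.005 mol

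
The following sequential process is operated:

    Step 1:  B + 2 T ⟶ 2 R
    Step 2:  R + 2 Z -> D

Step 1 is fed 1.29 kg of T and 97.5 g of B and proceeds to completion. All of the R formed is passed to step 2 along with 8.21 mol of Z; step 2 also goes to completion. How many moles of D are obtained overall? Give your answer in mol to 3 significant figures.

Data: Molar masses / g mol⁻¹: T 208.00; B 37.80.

4.11 mol

Step 1:
n(T) = 1.290×1000 / 208.00 = 6.202 mol
n(B) = 97.50 / 37.80 = 2.579 mol
n/ν for T = 6.202/2 = 3.101
n/ν for B = 2.579/1 = 2.579
Smallest n/ν is B → limiting reagent.
n(R) produced = (2/1) × 2.579 = 5.158 mol
Step 2:
n(R) available = 5.158 mol
n(Z) = 8.210 mol
n/ν for R = 5.158/1 = 5.158
n/ν for Z = 8.210/2 = 4.105
Smallest n/ν is Z → limiting reagent.
n(D) = (1/2) × 8.210 = 4.105 mol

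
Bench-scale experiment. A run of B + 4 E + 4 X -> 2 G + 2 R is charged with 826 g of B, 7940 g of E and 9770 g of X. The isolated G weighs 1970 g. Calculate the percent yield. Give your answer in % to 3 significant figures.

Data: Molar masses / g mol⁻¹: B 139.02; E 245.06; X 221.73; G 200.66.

n(B) = 826.0 / 139.02 = 5.942 mol
n(E) = 7940 / 245.06 = 32.40 mol
n(X) = 9770 / 221.73 = 44.06 mol
n/ν for B = 5.942/1 = 5.942
n/ν for E = 32.40/4 = 8.100
n/ν for X = 44.06/4 = 11.02
Smallest n/ν is B → limiting reagent.
theoretical n(G) = (2/1) × 5.942 = 11.88 mol → 2384 g
% yield = 1970 / 2384 × 100 = 82.63 %

82.6 %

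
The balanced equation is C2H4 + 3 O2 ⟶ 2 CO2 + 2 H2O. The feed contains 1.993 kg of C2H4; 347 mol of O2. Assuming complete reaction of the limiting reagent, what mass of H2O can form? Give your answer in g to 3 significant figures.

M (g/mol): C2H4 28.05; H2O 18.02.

2560 g

n(C2H4) = 1.993×1000 / 28.05 = 71.05 mol
n(O2) = 347.0 mol
n/ν for C2H4 = 71.05/1 = 71.05
n/ν for O2 = 347.0/3 = 115.7
Smallest n/ν is C2H4 → limiting reagent.
n(H2O) = (2/1) × 71.05 = 142.1 mol
mass = 142.1 × 18.02 = 2561 g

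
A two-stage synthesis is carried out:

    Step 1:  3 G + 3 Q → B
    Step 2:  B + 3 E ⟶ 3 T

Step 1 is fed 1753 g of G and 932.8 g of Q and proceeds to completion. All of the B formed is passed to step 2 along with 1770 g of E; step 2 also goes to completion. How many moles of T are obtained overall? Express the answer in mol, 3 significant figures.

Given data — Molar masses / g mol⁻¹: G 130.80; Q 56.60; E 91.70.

Step 1:
n(G) = 1753 / 130.80 = 13.40 mol
n(Q) = 932.8 / 56.60 = 16.48 mol
n/ν → G: 4.467, Q: 5.493; G is limiting.
n(B) produced = (1/3) × 13.40 = 4.467 mol
Step 2:
n(B) available = 4.467 mol
n(E) = 1770 / 91.70 = 19.30 mol
n/ν → B: 4.467, E: 6.433; B is limiting.
n(T) = (3/1) × 4.467 = 13.40 mol

13.4 mol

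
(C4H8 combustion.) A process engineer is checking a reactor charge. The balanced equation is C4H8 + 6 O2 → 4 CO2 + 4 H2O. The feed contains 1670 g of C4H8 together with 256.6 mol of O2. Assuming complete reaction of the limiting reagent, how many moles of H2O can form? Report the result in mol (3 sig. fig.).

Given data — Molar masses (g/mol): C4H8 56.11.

n(C4H8) = 1670 / 56.11 = 29.76 mol
n(O2) = 256.6 mol
n/ν for C4H8 = 29.76/1 = 29.76
n/ν for O2 = 256.6/6 = 42.77
Smallest n/ν is C4H8 → limiting reagent.
n(H2O) = (4/1) × 29.76 = 119.0 mol

119 mol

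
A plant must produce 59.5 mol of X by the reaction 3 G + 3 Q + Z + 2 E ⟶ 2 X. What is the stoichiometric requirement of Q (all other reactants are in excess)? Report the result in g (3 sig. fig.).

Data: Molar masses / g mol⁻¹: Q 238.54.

n(X) = 59.50 mol
n(Q) = (3/2) × 59.50 = 89.25 mol
mass = 89.25 × 238.54 = 21290 g

21300 g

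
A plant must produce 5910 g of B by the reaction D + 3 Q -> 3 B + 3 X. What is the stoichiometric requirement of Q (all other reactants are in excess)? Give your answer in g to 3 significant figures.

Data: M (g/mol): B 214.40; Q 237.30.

6540 g

n(B) = 5910 / 214.40 = 27.57 mol
n(Q) = (3/3) × 27.57 = 27.57 mol
mass = 27.57 × 237.30 = 6542 g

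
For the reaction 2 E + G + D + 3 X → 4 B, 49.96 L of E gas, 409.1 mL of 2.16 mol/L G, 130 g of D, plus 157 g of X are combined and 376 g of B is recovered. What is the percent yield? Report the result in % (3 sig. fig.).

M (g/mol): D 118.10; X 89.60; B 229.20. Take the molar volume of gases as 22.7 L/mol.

n(E) = 49.96 / 22.7 = 2.201 mol
n(G) = 2.16 × 409.1/1000 = 0.8837 mol
n(D) = 130.0 / 118.10 = 1.101 mol
n(X) = 157.0 / 89.60 = 1.752 mol
n/ν for E = 2.201/2 = 1.101
n/ν for G = 0.8837/1 = 0.8837
n/ν for D = 1.101/1 = 1.101
n/ν for X = 1.752/3 = 0.5840
Smallest n/ν is X → limiting reagent.
theoretical n(B) = (4/3) × 1.752 = 2.336 mol → 535.4 g
% yield = 376 / 535.4 × 100 = 70.23 %

70.2 %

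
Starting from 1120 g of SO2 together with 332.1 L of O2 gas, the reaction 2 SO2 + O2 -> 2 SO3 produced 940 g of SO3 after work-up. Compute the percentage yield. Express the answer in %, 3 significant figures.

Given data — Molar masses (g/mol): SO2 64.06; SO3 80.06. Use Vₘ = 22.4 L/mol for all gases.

67.2 %

n(SO2) = 1120 / 64.06 = 17.48 mol
n(O2) = 332.1 / 22.4 = 14.83 mol
n/ν → SO2: 8.740, O2: 14.83; SO2 is limiting.
theoretical n(SO3) = (2/2) × 17.48 = 17.48 mol → 1399 g
% yield = 940 / 1399 × 100 = 67.19 %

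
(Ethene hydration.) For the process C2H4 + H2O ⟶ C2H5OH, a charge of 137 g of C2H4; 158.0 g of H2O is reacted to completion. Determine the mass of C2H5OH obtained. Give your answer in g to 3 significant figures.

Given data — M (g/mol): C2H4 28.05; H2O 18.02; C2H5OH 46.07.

225 g

n(C2H4) = 137.0 / 28.05 = 4.884 mol
n(H2O) = 158.0 / 18.02 = 8.768 mol
n/ν for C2H4 = 4.884/1 = 4.884
n/ν for H2O = 8.768/1 = 8.768
Smallest n/ν is C2H4 → limiting reagent.
n(C2H5OH) = (1/1) × 4.884 = 4.884 mol
mass = 4.884 × 46.07 = 225.0 g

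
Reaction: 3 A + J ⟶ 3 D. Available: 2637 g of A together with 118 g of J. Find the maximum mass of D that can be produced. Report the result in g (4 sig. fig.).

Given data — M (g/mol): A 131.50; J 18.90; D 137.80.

2581 g

n(A) = 2637 / 131.50 = 20.05 mol
n(J) = 118.0 / 18.90 = 6.243 mol
n/ν for A = 20.05/3 = 6.683
n/ν for J = 6.243/1 = 6.243
Smallest n/ν is J → limiting reagent.
n(D) = (3/1) × 6.243 = 18.73 mol
mass = 18.73 × 137.80 = 2581 g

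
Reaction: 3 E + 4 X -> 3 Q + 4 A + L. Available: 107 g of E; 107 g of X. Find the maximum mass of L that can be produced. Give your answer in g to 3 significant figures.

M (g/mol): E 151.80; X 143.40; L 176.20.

n(E) = 107.0 / 151.80 = 0.7049 mol
n(X) = 107.0 / 143.40 = 0.7462 mol
n/ν → E: 0.2350, X: 0.1866; X is limiting.
n(L) = (1/4) × 0.7462 = 0.1866 mol
mass = 0.1866 × 176.20 = 32.88 g

32.9 g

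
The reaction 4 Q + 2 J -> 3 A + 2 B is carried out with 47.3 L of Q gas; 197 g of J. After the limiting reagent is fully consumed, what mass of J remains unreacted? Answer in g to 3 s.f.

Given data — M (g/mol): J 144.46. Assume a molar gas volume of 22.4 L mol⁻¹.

44.5 g

n(Q) = 47.30 / 22.4 = 2.112 mol
n(J) = 197.0 / 144.46 = 1.364 mol
n/ν for Q = 2.112/4 = 0.5280
n/ν for J = 1.364/2 = 0.6820
Smallest n/ν is Q → limiting reagent.
J consumed = (2/4) × 2.112 = 1.056 mol
J remaining = 1.364 − 1.056 = 0.3080 mol
mass = 0.3080 × 144.46 = 44.49 g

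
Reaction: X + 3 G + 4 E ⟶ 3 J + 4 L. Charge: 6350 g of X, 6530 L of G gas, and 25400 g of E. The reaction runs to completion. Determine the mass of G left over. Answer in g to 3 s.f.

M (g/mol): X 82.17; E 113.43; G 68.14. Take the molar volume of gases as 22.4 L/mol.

n(X) = 6350 / 82.17 = 77.28 mol
n(G) = 6530 / 22.4 = 291.5 mol
n(E) = 25400 / 113.43 = 223.9 mol
n/ν for X = 77.28/1 = 77.28
n/ν for G = 291.5/3 = 97.17
n/ν for E = 223.9/4 = 55.98
Smallest n/ν is E → limiting reagent.
G consumed = (3/4) × 223.9 = 167.9 mol
G remaining = 291.5 − 167.9 = 123.6 mol
mass = 123.6 × 68.14 = 8422 g

8420 g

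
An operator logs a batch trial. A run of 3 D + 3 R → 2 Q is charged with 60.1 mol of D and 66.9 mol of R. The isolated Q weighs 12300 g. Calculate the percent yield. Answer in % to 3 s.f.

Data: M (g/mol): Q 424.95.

72.2 %

n(D) = 60.10 mol
n(R) = 66.90 mol
n/ν → D: 20.03, R: 22.30; D is limiting.
theoretical n(Q) = (2/3) × 60.10 = 40.07 mol → 17030 g
% yield = 12300 / 17030 × 100 = 72.23 %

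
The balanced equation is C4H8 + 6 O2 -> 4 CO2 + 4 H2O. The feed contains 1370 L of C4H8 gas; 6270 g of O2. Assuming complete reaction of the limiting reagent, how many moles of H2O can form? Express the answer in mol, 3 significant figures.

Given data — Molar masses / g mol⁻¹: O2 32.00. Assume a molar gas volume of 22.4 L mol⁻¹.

n(C4H8) = 1370 / 22.4 = 61.16 mol
n(O2) = 6270 / 32.00 = 195.9 mol
n/ν → C4H8: 61.16, O2: 32.65; O2 is limiting.
n(H2O) = (4/6) × 195.9 = 130.6 mol

131 mol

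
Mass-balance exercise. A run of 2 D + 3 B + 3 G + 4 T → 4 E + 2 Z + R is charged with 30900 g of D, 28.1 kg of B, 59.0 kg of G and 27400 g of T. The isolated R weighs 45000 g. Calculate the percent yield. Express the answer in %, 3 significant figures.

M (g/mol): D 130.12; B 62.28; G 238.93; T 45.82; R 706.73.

n(D) = 30900 / 130.12 = 237.5 mol
n(B) = 28.10×1000 / 62.28 = 451.2 mol
n(G) = 59.00×1000 / 238.93 = 246.9 mol
n(T) = 27400 / 45.82 = 598.0 mol
n/ν for D = 237.5/2 = 118.8
n/ν for B = 451.2/3 = 150.4
n/ν for G = 246.9/3 = 82.30
n/ν for T = 598.0/4 = 149.5
Smallest n/ν is G → limiting reagent.
theoretical n(R) = (1/3) × 246.9 = 82.30 mol → 58160 g
% yield = 45000 / 58160 × 100 = 77.37 %

77.4 %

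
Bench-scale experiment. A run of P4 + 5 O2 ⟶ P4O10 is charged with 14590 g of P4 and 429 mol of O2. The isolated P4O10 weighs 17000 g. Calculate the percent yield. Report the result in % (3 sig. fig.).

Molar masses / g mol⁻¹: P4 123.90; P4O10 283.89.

n(P4) = 14590 / 123.90 = 117.8 mol
n(O2) = 429.0 mol
n/ν → P4: 117.8, O2: 85.80; O2 is limiting.
theoretical n(P4O10) = (1/5) × 429.0 = 85.80 mol → 24360 g
% yield = 17000 / 24360 × 100 = 69.79 %

69.8 %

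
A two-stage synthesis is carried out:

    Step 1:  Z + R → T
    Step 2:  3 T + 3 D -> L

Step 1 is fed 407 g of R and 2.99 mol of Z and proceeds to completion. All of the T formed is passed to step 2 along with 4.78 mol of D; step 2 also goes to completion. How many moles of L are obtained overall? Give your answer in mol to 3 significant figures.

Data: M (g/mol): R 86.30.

0.997 mol

Step 1:
n(R) = 407.0 / 86.30 = 4.716 mol
n(Z) = 2.990 mol
n/ν for R = 4.716/1 = 4.716
n/ν for Z = 2.990/1 = 2.990
Smallest n/ν is Z → limiting reagent.
n(T) produced = (1/1) × 2.990 = 2.990 mol
Step 2:
n(T) available = 2.990 mol
n(D) = 4.780 mol
n/ν for T = 2.990/3 = 0.9967
n/ν for D = 4.780/3 = 1.593
Smallest n/ν is T → limiting reagent.
n(L) = (1/3) × 2.990 = 0.9967 mol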